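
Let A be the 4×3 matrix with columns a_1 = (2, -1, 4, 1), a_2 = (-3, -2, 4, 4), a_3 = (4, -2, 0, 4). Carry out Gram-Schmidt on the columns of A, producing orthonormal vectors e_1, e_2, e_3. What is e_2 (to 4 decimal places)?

e_2 = (-0.7712, -0.2203, 0.1889, 0.5666)

e_1 = a_1/‖a_1‖ = (2, -1, 4, 1)/4.6904 = (0.4264, -0.2132, 0.8528, 0.2132).
r_{12} = e_1·a_2 = 3.4112.
u_2 = a_2 − 3.4112·e_1 = (-4.4545, -1.2727, 1.0909, 3.2727).
‖u_2‖ = 5.7761, so e_2 = (-0.7712, -0.2203, 0.1889, 0.5666).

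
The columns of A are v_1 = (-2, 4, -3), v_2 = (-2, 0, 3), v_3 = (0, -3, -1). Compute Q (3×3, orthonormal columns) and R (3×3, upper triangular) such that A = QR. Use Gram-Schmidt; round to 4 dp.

Q = [[-0.3714, -0.6730, -0.6396], [0.7428, 0.1980, -0.6396], [-0.5571, 0.7126, -0.4264]], R = [[5.3852, -0.9285, -1.6713], [0.0000, 3.4840, -1.3065], [0.0000, 0.0000, 2.3452]]

v_1 = (-2, 4, -3); ‖v_1‖ = 5.3852, so e_1 = (-0.3714, 0.7428, -0.5571).
e_1·v_2 = (-0.3714)·(-2) + 0.7428·0 + (-0.5571)·3 = -0.9285.
u_2 = v_2 + 0.9285·e_1 = (-2.3448, 0.6897, 2.4828).
‖u_2‖ = 3.4840, so e_2 = (-0.6730, 0.1980, 0.7126).
e_1·v_3 = (-0.3714)·0 + 0.7428·(-3) + (-0.5571)·(-1) = -1.6713; e_2·v_3 = (-0.6730)·0 + 0.1980·(-3) + 0.7126·(-1) = -1.3065.
u_3 = v_3 + 1.6713·e_1 + 1.3065·e_2 = (-1.5000, -1.5000, -1.0000).
‖u_3‖ = 2.3452, so e_3 = (-0.6396, -0.6396, -0.4264).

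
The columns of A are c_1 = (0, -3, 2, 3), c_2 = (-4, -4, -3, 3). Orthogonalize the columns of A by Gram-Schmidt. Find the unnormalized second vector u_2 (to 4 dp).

c_1 = (0, -3, 2, 3); ‖c_1‖ = 4.6904, so e_1 = (0.0000, -0.6396, 0.4264, 0.6396).
e_1·c_2 = 0.0000·(-4) + (-0.6396)·(-4) + 0.4264·(-3) + 0.6396·3 = 3.1980.
u_2 = c_2 − 3.1980·e_1 = (-4.0000, -1.9545, -4.3636, 0.9545).

u_2 = (-4.0000, -1.9545, -4.3636, 0.9545)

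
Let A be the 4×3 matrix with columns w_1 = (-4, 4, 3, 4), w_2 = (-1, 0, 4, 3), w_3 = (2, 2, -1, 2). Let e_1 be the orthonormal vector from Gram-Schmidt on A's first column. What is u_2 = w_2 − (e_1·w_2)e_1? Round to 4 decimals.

e_1 = w_1/‖w_1‖ = (-4, 4, 3, 4)/7.5498 = (-0.5298, 0.5298, 0.3974, 0.5298).
r_{12} = e_1·w_2 = 3.7087.
u_2 = w_2 − 3.7087·e_1 = (0.9649, -1.9649, 2.5263, 1.0351).

u_2 = (0.9649, -1.9649, 2.5263, 1.0351)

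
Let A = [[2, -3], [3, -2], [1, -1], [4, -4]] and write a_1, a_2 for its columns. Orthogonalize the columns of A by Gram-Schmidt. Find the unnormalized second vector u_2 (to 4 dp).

u_2 = (-1.0667, 0.9000, -0.0333, -0.1333)

a_1 = (2, 3, 1, 4); ‖a_1‖ = 5.4772, so q_1 = (0.3651, 0.5477, 0.1826, 0.7303).
q_1·a_2 = 0.3651·(-3) + 0.5477·(-2) + 0.1826·(-1) + 0.7303·(-4) = -5.2947.
u_2 = a_2 + 5.2947·q_1 = (-1.0667, 0.9000, -0.0333, -0.1333).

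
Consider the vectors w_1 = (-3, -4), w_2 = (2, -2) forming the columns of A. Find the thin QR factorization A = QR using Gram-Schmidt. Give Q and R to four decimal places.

Q = [[-0.6000, 0.8000], [-0.8000, -0.6000]], R = [[5.0000, 0.4000], [0.0000, 2.8000]]

e_1 = w_1/‖w_1‖ = (-3, -4)/5.0000 = (-0.6000, -0.8000).
r_{12} = e_1·w_2 = 0.4000.
u_2 = w_2 − 0.4000·e_1 = (2.2400, -1.6800).
‖u_2‖ = 2.8000, so e_2 = (0.8000, -0.6000).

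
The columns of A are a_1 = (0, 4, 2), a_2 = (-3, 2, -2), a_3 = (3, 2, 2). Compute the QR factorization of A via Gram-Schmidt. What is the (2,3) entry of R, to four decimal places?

a_1 = (0, 4, 2); ‖a_1‖ = 4.4721, so e_1 = (0.0000, 0.8944, 0.4472).
e_1·a_2 = 0.0000·(-3) + 0.8944·2 + 0.4472·(-2) = 0.8944.
u_2 = a_2 − 0.8944·e_1 = (-3.0000, 1.2000, -2.4000).
‖u_2‖ = 4.0249, so e_2 = (-0.7454, 0.2981, -0.5963).
r_{23} = e_2·a_3 = -2.8324.

r_{23} = -2.8324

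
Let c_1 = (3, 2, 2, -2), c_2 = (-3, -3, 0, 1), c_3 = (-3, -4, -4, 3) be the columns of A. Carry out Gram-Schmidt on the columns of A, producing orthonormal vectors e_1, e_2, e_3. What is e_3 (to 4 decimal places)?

c_1 = (3, 2, 2, -2); ‖c_1‖ = 4.5826, so e_1 = (0.6547, 0.4364, 0.4364, -0.4364).
e_1·c_2 = 0.6547·(-3) + 0.4364·(-3) + 0.4364·0 + (-0.4364)·1 = -3.7097.
u_2 = c_2 + 3.7097·e_1 = (-0.5714, -1.3810, 1.6190, -0.6190).
‖u_2‖ = 2.2887, so e_2 = (-0.2497, -0.6034, 0.7074, -0.2705).
e_1·c_3 = 0.6547·(-3) + 0.4364·(-4) + 0.4364·(-4) + (-0.4364)·3 = -6.7648; e_2·c_3 = (-0.2497)·(-3) + (-0.6034)·(-4) + 0.7074·(-4) + (-0.2705)·3 = -0.4785.
u_3 = c_3 + 6.7648·e_1 + 0.4785·e_2 = (1.3091, -1.3364, -0.7091, -0.0818).
‖u_3‖ = 2.0023, so e_3 = (0.6538, -0.6674, -0.3541, -0.0409).

e_3 = (0.6538, -0.6674, -0.3541, -0.0409)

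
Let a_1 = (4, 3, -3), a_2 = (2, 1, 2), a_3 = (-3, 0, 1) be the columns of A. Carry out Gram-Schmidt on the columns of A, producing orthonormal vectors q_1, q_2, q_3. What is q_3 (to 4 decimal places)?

q_1 = a_1/‖a_1‖ = (4, 3, -3)/5.8310 = (0.6860, 0.5145, -0.5145).
r_{12} = q_1·a_2 = 0.8575.
u_2 = a_2 − 0.8575·q_1 = (1.4118, 0.5588, 2.4412).
‖u_2‖ = 2.8748, so q_2 = (0.4911, 0.1944, 0.8492).
r_{13} = q_1·a_3 = -2.5725; r_{23} = q_2·a_3 = -0.6241.
u_3 = a_3 + 2.5725·q_1 + 0.6241·q_2 = (-0.9288, 1.4448, 0.2064).
‖u_3‖ = 1.7300, so q_3 = (-0.5369, 0.8352, 0.1193).

q_3 = (-0.5369, 0.8352, 0.1193)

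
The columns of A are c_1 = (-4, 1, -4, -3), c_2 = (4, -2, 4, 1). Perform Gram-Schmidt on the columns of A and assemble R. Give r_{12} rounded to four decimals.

r_{12} = -5.7092

c_1 = (-4, 1, -4, -3); ‖c_1‖ = 6.4807, so q_1 = (-0.6172, 0.1543, -0.6172, -0.4629).
r_{12} = q_1·c_2 = -5.7092.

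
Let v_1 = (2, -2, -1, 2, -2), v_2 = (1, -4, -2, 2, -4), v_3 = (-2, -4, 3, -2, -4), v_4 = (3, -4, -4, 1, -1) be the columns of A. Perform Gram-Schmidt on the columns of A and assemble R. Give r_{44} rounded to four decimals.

v_1 = (2, -2, -1, 2, -2); ‖v_1‖ = 4.1231, so q_1 = (0.4851, -0.4851, -0.2425, 0.4851, -0.4851).
q_1·v_2 = 0.4851·1 + (-0.4851)·(-4) + (-0.2425)·(-2) + 0.4851·2 + (-0.4851)·(-4) = 5.8209.
u_2 = v_2 − 5.8209·q_1 = (-1.8235, -1.1765, -0.5882, -0.8235, -1.1765).
‖u_2‖ = 2.6679, so q_2 = (-0.6835, -0.4410, -0.2205, -0.3087, -0.4410).
q_1·v_3 = 0.4851·(-2) + (-0.4851)·(-4) + (-0.2425)·3 + 0.4851·(-2) + (-0.4851)·(-4) = 1.2127; q_2·v_3 = (-0.6835)·(-2) + (-0.4410)·(-4) + (-0.2205)·3 + (-0.3087)·(-2) + (-0.4410)·(-4) = 4.8507.
u_3 = v_3 − 1.2127·q_1 − 4.8507·q_2 = (0.7273, -1.2727, 4.3636, -1.0909, -1.2727).
‖u_3‖ = 4.8990, so q_3 = (0.1485, -0.2598, 0.8907, -0.2227, -0.2598).
q_1·v_4 = 0.4851·3 + (-0.4851)·(-4) + (-0.2425)·(-4) + 0.4851·1 + (-0.4851)·(-1) = 5.3358; q_2·v_4 = (-0.6835)·3 + (-0.4410)·(-4) + (-0.2205)·(-4) + (-0.3087)·1 + (-0.4410)·(-1) = 0.7276; q_3·v_4 = 0.1485·3 + (-0.2598)·(-4) + 0.8907·(-4) + (-0.2227)·1 + (-0.2598)·(-1) = -2.0412.
u_4 = v_4 − 5.3358·q_1 − 0.7276·q_2 + 2.0412·q_3 = (1.2121, -1.6212, -0.7273, -1.8182, 1.3788).
r_{44} = ‖u_4‖ = 3.1358.

r_{44} = 3.1358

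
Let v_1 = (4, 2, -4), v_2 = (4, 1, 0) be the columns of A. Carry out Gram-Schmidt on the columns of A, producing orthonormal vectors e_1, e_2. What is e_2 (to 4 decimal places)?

e_2 = (0.7071, 0.0000, 0.7071)

v_1 = (4, 2, -4); ‖v_1‖ = 6.0000, so e_1 = (0.6667, 0.3333, -0.6667).
e_1·v_2 = 0.6667·4 + 0.3333·1 + (-0.6667)·0 = 3.0000.
u_2 = v_2 − 3.0000·e_1 = (2.0000, 0.0000, 2.0000).
‖u_2‖ = 2.8284, so e_2 = (0.7071, 0.0000, 0.7071).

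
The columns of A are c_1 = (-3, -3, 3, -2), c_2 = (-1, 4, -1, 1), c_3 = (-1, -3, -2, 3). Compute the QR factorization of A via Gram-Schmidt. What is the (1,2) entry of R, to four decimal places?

c_1 = (-3, -3, 3, -2); ‖c_1‖ = 5.5678, so q_1 = (-0.5388, -0.5388, 0.5388, -0.3592).
r_{12} = q_1·c_2 = -2.5145.

r_{12} = -2.5145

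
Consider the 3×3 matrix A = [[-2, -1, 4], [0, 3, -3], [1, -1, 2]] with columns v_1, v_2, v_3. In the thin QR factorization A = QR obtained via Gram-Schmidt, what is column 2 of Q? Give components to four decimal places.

e_2 = (-0.1826, 0.9129, -0.3651)

v_1 = (-2, 0, 1); ‖v_1‖ = 2.2361, so e_1 = (-0.8944, 0.0000, 0.4472).
e_1·v_2 = (-0.8944)·(-1) + 0.0000·3 + 0.4472·(-1) = 0.4472.
u_2 = v_2 − 0.4472·e_1 = (-0.6000, 3.0000, -1.2000).
‖u_2‖ = 3.2863, so e_2 = (-0.1826, 0.9129, -0.3651).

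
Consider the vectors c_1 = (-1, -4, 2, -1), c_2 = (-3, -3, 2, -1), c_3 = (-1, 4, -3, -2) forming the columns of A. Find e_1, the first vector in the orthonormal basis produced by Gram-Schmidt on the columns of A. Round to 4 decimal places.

c_1 = (-1, -4, 2, -1); ‖c_1‖ = 4.6904, so e_1 = (-0.2132, -0.8528, 0.4264, -0.2132).

e_1 = (-0.2132, -0.8528, 0.4264, -0.2132)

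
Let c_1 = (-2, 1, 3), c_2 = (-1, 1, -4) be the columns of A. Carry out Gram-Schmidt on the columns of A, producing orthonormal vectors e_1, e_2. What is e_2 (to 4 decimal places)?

e_2 = (-0.6540, 0.4701, -0.5927)

c_1 = (-2, 1, 3); ‖c_1‖ = 3.7417, so e_1 = (-0.5345, 0.2673, 0.8018).
e_1·c_2 = (-0.5345)·(-1) + 0.2673·1 + 0.8018·(-4) = -2.4054.
u_2 = c_2 + 2.4054·e_1 = (-2.2857, 1.6429, -2.0714).
‖u_2‖ = 3.4949, so e_2 = (-0.6540, 0.4701, -0.5927).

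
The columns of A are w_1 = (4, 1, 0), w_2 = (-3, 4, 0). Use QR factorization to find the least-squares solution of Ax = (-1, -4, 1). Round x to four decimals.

x = (-0.8421, -0.7895)

q_1 = w_1/‖w_1‖ = (4, 1, 0)/4.1231 = (0.9701, 0.2425, 0.0000).
r_{12} = q_1·w_2 = -1.9403.
u_2 = w_2 + 1.9403·q_1 = (-1.1176, 4.4706, 0.0000).
‖u_2‖ = 4.6082, so q_2 = (-0.2425, 0.9701, 0.0000).
Qᵀb = (-1.9403, -3.6380).
Back-substitute: x_2 = -3.6380/4.6082 = -0.7895.
x_1 = (-1.9403 + 1.9403·(-0.7895))/4.1231 = -0.8421.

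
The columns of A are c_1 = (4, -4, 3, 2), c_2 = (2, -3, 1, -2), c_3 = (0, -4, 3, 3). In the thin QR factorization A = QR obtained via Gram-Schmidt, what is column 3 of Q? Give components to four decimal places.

c_1 = (4, -4, 3, 2); ‖c_1‖ = 6.7082, so q_1 = (0.5963, -0.5963, 0.4472, 0.2981).
q_1·c_2 = 0.5963·2 + (-0.5963)·(-3) + 0.4472·1 + 0.2981·(-2) = 2.8324.
u_2 = c_2 − 2.8324·q_1 = (0.3111, -1.3111, -0.2667, -2.8444).
‖u_2‖ = 3.1588, so q_2 = (0.0985, -0.4151, -0.0844, -0.9005).
q_1·c_3 = 0.5963·0 + (-0.5963)·(-4) + 0.4472·3 + 0.2981·3 = 4.6212; q_2·c_3 = 0.0985·0 + (-0.4151)·(-4) + (-0.0844)·3 + (-0.9005)·3 = -1.2945.
u_3 = c_3 − 4.6212·q_1 + 1.2945·q_2 = (-2.6281, -1.7817, 0.8241, 0.4566).
‖u_3‖ = 3.3119, so q_3 = (-0.7935, -0.5380, 0.2488, 0.1379).

q_3 = (-0.7935, -0.5380, 0.2488, 0.1379)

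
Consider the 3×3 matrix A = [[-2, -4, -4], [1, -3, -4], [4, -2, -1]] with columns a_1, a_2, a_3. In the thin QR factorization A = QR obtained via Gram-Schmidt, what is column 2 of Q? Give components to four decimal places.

q_1 = a_1/‖a_1‖ = (-2, 1, 4)/4.5826 = (-0.4364, 0.2182, 0.8729).
r_{12} = q_1·a_2 = -0.6547.
u_2 = a_2 + 0.6547·q_1 = (-4.2857, -2.8571, -1.4286).
‖u_2‖ = 5.3452, so q_2 = (-0.8018, -0.5345, -0.2673).

q_2 = (-0.8018, -0.5345, -0.2673)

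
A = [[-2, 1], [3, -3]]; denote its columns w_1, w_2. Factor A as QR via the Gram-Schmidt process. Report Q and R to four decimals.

Q = [[-0.5547, -0.8321], [0.8321, -0.5547]], R = [[3.6056, -3.0509], [0.0000, 0.8321]]

q_1 = w_1/‖w_1‖ = (-2, 3)/3.6056 = (-0.5547, 0.8321).
r_{12} = q_1·w_2 = -3.0509.
u_2 = w_2 + 3.0509·q_1 = (-0.6923, -0.4615).
‖u_2‖ = 0.8321, so q_2 = (-0.8321, -0.5547).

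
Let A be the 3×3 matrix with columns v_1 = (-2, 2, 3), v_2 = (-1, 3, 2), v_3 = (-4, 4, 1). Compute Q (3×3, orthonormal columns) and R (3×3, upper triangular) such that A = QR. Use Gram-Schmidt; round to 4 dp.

q_1 = v_1/‖v_1‖ = (-2, 2, 3)/4.1231 = (-0.4851, 0.4851, 0.7276).
r_{12} = q_1·v_2 = 3.3955.
u_2 = v_2 − 3.3955·q_1 = (0.6471, 1.3529, -0.4706).
‖u_2‖ = 1.5718, so q_2 = (0.4117, 0.8608, -0.2994).
r_{13} = q_1·v_3 = 4.6082; r_{23} = q_2·v_3 = 1.4970.
u_3 = v_3 − 4.6082·q_1 − 1.4970·q_2 = (-2.3810, 0.4762, -1.9048).
‖u_3‖ = 3.0861, so q_3 = (-0.7715, 0.1543, -0.6172).

Q = [[-0.4851, 0.4117, -0.7715], [0.4851, 0.8608, 0.1543], [0.7276, -0.2994, -0.6172]], R = [[4.1231, 3.3955, 4.6082], [0.0000, 1.5718, 1.4970], [0.0000, 0.0000, 3.0861]]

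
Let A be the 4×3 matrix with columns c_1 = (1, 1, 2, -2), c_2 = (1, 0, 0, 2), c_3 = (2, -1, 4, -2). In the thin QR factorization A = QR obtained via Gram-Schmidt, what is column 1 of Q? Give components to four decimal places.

e_1 = (0.3162, 0.3162, 0.6325, -0.6325)

c_1 = (1, 1, 2, -2); ‖c_1‖ = 3.1623, so e_1 = (0.3162, 0.3162, 0.6325, -0.6325).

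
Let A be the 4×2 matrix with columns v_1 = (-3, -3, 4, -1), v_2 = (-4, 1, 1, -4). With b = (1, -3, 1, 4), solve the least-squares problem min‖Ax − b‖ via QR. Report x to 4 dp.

v_1 = (-3, -3, 4, -1); ‖v_1‖ = 5.9161, so e_1 = (-0.5071, -0.5071, 0.6761, -0.1690).
e_1·v_2 = (-0.5071)·(-4) + (-0.5071)·1 + 0.6761·1 + (-0.1690)·(-4) = 2.8735.
u_2 = v_2 − 2.8735·e_1 = (-2.5429, 2.4571, -0.9429, -3.5143).
‖u_2‖ = 5.0737, so e_2 = (-0.5012, 0.4843, -0.1858, -0.6926).
Qᵀb = (1.0142, -4.9104).
Back-substitute: x_2 = -4.9104/5.0737 = -0.9678.
x_1 = (1.0142 − 2.8735·(-0.9678))/5.9161 = 0.6415.

x = (0.6415, -0.9678)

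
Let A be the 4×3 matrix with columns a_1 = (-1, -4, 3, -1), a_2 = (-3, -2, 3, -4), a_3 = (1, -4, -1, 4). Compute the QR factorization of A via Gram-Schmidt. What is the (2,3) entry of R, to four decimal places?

r_{23} = -5.1711

q_1 = a_1/‖a_1‖ = (-1, -4, 3, -1)/5.1962 = (-0.1925, -0.7698, 0.5774, -0.1925).
r_{12} = q_1·a_2 = 4.6188.
u_2 = a_2 − 4.6188·q_1 = (-2.1111, 1.5556, 0.3333, -3.1111).
‖u_2‖ = 4.0825, so q_2 = (-0.5171, 0.3810, 0.0816, -0.7621).
r_{23} = q_2·a_3 = -5.1711.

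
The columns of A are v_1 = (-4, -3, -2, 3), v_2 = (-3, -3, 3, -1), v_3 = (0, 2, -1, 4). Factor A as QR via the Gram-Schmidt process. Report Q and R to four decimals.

Q = [[-0.6489, -0.3530, -0.0888], [-0.4867, -0.4172, 0.4299], [-0.3244, 0.7381, 0.5720], [0.4867, -0.3958, 0.6928]], R = [[6.1644, 1.9467, 1.2978], [0.0000, 4.9204, -3.1555], [0.0000, 0.0000, 3.0592]]

v_1 = (-4, -3, -2, 3); ‖v_1‖ = 6.1644, so q_1 = (-0.6489, -0.4867, -0.3244, 0.4867).
q_1·v_2 = (-0.6489)·(-3) + (-0.4867)·(-3) + (-0.3244)·3 + 0.4867·(-1) = 1.9467.
u_2 = v_2 − 1.9467·q_1 = (-1.7368, -2.0526, 3.6316, -1.9474).
‖u_2‖ = 4.9204, so q_2 = (-0.3530, -0.4172, 0.7381, -0.3958).
q_1·v_3 = (-0.6489)·0 + (-0.4867)·2 + (-0.3244)·(-1) + 0.4867·4 = 1.2978; q_2·v_3 = (-0.3530)·0 + (-0.4172)·2 + 0.7381·(-1) + (-0.3958)·4 = -3.1555.
u_3 = v_3 − 1.2978·q_1 + 3.1555·q_2 = (-0.2717, 1.3152, 1.7500, 2.1196).
‖u_3‖ = 3.0592, so q_3 = (-0.0888, 0.4299, 0.5720, 0.6928).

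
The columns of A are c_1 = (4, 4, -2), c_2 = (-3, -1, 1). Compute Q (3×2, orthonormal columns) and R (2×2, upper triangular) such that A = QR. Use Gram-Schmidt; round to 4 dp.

c_1 = (4, 4, -2); ‖c_1‖ = 6.0000, so e_1 = (0.6667, 0.6667, -0.3333).
e_1·c_2 = 0.6667·(-3) + 0.6667·(-1) + (-0.3333)·1 = -3.0000.
u_2 = c_2 + 3.0000·e_1 = (-1.0000, 1.0000, 0.0000).
‖u_2‖ = 1.4142, so e_2 = (-0.7071, 0.7071, 0.0000).

Q = [[0.6667, -0.7071], [0.6667, 0.7071], [-0.3333, 0.0000]], R = [[6.0000, -3.0000], [0.0000, 1.4142]]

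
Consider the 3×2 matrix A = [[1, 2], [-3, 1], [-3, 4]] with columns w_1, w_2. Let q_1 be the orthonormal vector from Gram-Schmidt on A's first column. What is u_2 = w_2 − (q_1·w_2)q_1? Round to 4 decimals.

u_2 = (2.6842, -1.0526, 1.9474)

w_1 = (1, -3, -3); ‖w_1‖ = 4.3589, so q_1 = (0.2294, -0.6882, -0.6882).
q_1·w_2 = 0.2294·2 + (-0.6882)·1 + (-0.6882)·4 = -2.9824.
u_2 = w_2 + 2.9824·q_1 = (2.6842, -1.0526, 1.9474).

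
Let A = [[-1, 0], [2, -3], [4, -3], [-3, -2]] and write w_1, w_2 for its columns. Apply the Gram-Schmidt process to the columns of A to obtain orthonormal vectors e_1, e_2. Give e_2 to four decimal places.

e_1 = w_1/‖w_1‖ = (-1, 2, 4, -3)/5.4772 = (-0.1826, 0.3651, 0.7303, -0.5477).
r_{12} = e_1·w_2 = -2.1909.
u_2 = w_2 + 2.1909·e_1 = (-0.4000, -2.2000, -1.4000, -3.2000).
‖u_2‖ = 4.1473, so e_2 = (-0.0964, -0.5305, -0.3376, -0.7716).

e_2 = (-0.0964, -0.5305, -0.3376, -0.7716)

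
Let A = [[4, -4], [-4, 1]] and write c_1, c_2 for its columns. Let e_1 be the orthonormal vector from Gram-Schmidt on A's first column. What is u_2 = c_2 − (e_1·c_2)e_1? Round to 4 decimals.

u_2 = (-1.5000, -1.5000)

c_1 = (4, -4); ‖c_1‖ = 5.6569, so e_1 = (0.7071, -0.7071).
e_1·c_2 = 0.7071·(-4) + (-0.7071)·1 = -3.5355.
u_2 = c_2 + 3.5355·e_1 = (-1.5000, -1.5000).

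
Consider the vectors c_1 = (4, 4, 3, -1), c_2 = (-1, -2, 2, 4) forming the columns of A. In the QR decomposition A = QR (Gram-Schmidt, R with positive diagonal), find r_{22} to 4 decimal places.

q_1 = c_1/‖c_1‖ = (4, 4, 3, -1)/6.4807 = (0.6172, 0.6172, 0.4629, -0.1543).
r_{12} = q_1·c_2 = -1.5430.
u_2 = c_2 + 1.5430·q_1 = (-0.0476, -1.0476, 2.7143, 3.7619).
r_{22} = ‖u_2‖ = 4.7559.

r_{22} = 4.7559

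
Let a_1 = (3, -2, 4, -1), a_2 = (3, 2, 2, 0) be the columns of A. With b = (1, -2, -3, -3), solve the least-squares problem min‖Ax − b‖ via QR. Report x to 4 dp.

x = (0.1672, -0.5396)

a_1 = (3, -2, 4, -1); ‖a_1‖ = 5.4772, so e_1 = (0.5477, -0.3651, 0.7303, -0.1826).
e_1·a_2 = 0.5477·3 + (-0.3651)·2 + 0.7303·2 + (-0.1826)·0 = 2.3735.
u_2 = a_2 − 2.3735·e_1 = (1.7000, 2.8667, 0.2667, 0.4333).
‖u_2‖ = 3.3714, so e_2 = (0.5042, 0.8503, 0.0791, 0.1285).
Qᵀb = (-0.3651, -1.8192).
Back-substitute: x_2 = -1.8192/3.3714 = -0.5396.
x_1 = (-0.3651 − 2.3735·(-0.5396))/5.4772 = 0.1672.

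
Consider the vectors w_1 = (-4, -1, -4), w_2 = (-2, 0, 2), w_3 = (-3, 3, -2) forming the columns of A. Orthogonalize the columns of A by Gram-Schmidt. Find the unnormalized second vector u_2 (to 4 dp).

u_2 = (-2.0000, 0.0000, 2.0000)

e_1 = w_1/‖w_1‖ = (-4, -1, -4)/5.7446 = (-0.6963, -0.1741, -0.6963).
r_{12} = e_1·w_2 = 0.0000.
u_2 = w_2 + 0.0000·e_1 = (-2.0000, 0.0000, 2.0000).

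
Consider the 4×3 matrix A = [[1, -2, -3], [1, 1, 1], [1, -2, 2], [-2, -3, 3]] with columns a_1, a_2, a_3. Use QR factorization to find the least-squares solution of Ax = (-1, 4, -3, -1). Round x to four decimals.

x = (0.0404, 0.8774, 0.1525)

e_1 = a_1/‖a_1‖ = (1, 1, 1, -2)/2.6458 = (0.3780, 0.3780, 0.3780, -0.7559).
r_{12} = e_1·a_2 = 1.1339.
u_2 = a_2 − 1.1339·e_1 = (-2.4286, 0.5714, -2.4286, -2.1429).
‖u_2‖ = 4.0883, so e_2 = (-0.5940, 0.1398, -0.5940, -0.5241).
r_{13} = e_1·a_3 = -2.2678; r_{23} = e_2·a_3 = -0.8386.
u_3 = a_3 + 2.2678·e_1 + 0.8386·e_2 = (-2.6410, 1.9744, 2.3590, 0.8462).
‖u_3‖ = 4.1417, so e_3 = (-0.6377, 0.4767, 0.5696, 0.2043).
Qᵀb = (0.7559, 3.4593, 0.6315).
Back-substitute: x_3 = 0.6315/4.1417 = 0.1525.
x_2 = (3.4593 + 0.8386·0.1525)/4.0883 = 0.8774.
x_1 = (0.7559 − 1.1339·0.8774 + 2.2678·0.1525)/2.6458 = 0.0404.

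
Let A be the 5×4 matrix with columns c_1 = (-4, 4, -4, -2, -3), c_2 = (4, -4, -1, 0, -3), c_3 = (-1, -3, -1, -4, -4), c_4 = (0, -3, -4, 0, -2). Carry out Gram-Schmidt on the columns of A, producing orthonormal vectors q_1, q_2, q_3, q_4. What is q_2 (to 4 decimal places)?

c_1 = (-4, 4, -4, -2, -3); ‖c_1‖ = 7.8102, so q_1 = (-0.5121, 0.5121, -0.5121, -0.2561, -0.3841).
q_1·c_2 = (-0.5121)·4 + 0.5121·(-4) + (-0.5121)·(-1) + (-0.2561)·0 + (-0.3841)·(-3) = -2.4327.
u_2 = c_2 + 2.4327·q_1 = (2.7541, -2.7541, -2.2459, -0.6230, -3.9344).
‖u_2‖ = 6.0068, so q_2 = (0.4585, -0.4585, -0.3739, -0.1037, -0.6550).

q_2 = (0.4585, -0.4585, -0.3739, -0.1037, -0.6550)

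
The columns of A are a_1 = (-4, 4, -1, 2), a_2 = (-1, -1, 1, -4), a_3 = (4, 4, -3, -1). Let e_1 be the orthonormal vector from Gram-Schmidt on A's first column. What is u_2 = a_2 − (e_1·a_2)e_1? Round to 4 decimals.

a_1 = (-4, 4, -1, 2); ‖a_1‖ = 6.0828, so e_1 = (-0.6576, 0.6576, -0.1644, 0.3288).
e_1·a_2 = (-0.6576)·(-1) + 0.6576·(-1) + (-0.1644)·1 + 0.3288·(-4) = -1.4796.
u_2 = a_2 + 1.4796·e_1 = (-1.9730, -0.0270, 0.7568, -3.5135).

u_2 = (-1.9730, -0.0270, 0.7568, -3.5135)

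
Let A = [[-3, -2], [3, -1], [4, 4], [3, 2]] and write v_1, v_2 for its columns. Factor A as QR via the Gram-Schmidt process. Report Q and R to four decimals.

Q = [[-0.4575, -0.0791], [0.4575, -0.8483], [0.6100, 0.5176], [0.4575, 0.0791]], R = [[6.5574, 3.8125], [0.0000, 3.2350]]

q_1 = v_1/‖v_1‖ = (-3, 3, 4, 3)/6.5574 = (-0.4575, 0.4575, 0.6100, 0.4575).
r_{12} = q_1·v_2 = 3.8125.
u_2 = v_2 − 3.8125·q_1 = (-0.2558, -2.7442, 1.6744, 0.2558).
‖u_2‖ = 3.2350, so q_2 = (-0.0791, -0.8483, 0.5176, 0.0791).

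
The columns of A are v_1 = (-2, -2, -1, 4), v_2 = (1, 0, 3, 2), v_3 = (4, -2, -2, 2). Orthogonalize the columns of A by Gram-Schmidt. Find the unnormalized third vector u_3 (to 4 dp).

v_1 = (-2, -2, -1, 4); ‖v_1‖ = 5.0000, so q_1 = (-0.4000, -0.4000, -0.2000, 0.8000).
q_1·v_2 = (-0.4000)·1 + (-0.4000)·0 + (-0.2000)·3 + 0.8000·2 = 0.6000.
u_2 = v_2 − 0.6000·q_1 = (1.2400, 0.2400, 3.1200, 1.5200).
‖u_2‖ = 3.6932, so q_2 = (0.3357, 0.0650, 0.8448, 0.4116).
q_1·v_3 = (-0.4000)·4 + (-0.4000)·(-2) + (-0.2000)·(-2) + 0.8000·2 = 1.2000; q_2·v_3 = 0.3357·4 + 0.0650·(-2) + 0.8448·(-2) + 0.4116·2 = 0.3466.
u_3 = v_3 − 1.2000·q_1 − 0.3466·q_2 = (4.3636, -1.5425, -2.0528, 0.8974).

u_3 = (4.3636, -1.5425, -2.0528, 0.8974)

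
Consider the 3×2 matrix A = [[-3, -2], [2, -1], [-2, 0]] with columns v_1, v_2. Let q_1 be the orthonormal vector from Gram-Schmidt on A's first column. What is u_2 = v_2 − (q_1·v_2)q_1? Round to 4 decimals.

u_2 = (-1.2941, -1.4706, 0.4706)

q_1 = v_1/‖v_1‖ = (-3, 2, -2)/4.1231 = (-0.7276, 0.4851, -0.4851).
r_{12} = q_1·v_2 = 0.9701.
u_2 = v_2 − 0.9701·q_1 = (-1.2941, -1.4706, 0.4706).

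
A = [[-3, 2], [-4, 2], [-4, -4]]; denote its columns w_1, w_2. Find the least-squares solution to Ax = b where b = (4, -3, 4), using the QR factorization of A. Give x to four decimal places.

e_1 = w_1/‖w_1‖ = (-3, -4, -4)/6.4031 = (-0.4685, -0.6247, -0.6247).
r_{12} = e_1·w_2 = 0.3123.
u_2 = w_2 − 0.3123·e_1 = (2.1463, 2.1951, -3.8049).
‖u_2‖ = 4.8890, so e_2 = (0.4390, 0.4490, -0.7783).
Qᵀb = (-2.4988, -2.7039).
Back-substitute: x_2 = -2.7039/4.8890 = -0.5531.
x_1 = (-2.4988 − 0.3123·(-0.5531))/6.4031 = -0.3633.

x = (-0.3633, -0.5531)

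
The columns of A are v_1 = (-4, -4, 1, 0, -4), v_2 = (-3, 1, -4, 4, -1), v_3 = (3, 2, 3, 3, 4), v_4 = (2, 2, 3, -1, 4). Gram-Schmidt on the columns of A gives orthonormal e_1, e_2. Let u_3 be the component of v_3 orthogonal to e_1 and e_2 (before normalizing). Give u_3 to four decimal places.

e_1 = v_1/‖v_1‖ = (-4, -4, 1, 0, -4)/7.0000 = (-0.5714, -0.5714, 0.1429, 0.0000, -0.5714).
r_{12} = e_1·v_2 = 1.1429.
u_2 = v_2 − 1.1429·e_1 = (-2.3469, 1.6531, -4.1633, 4.0000, -0.3469).
‖u_2‖ = 6.4571, so e_2 = (-0.3635, 0.2560, -0.6448, 0.6195, -0.0537).
r_{13} = e_1·v_3 = -4.7143; r_{23} = e_2·v_3 = -0.8692.
u_3 = v_3 + 4.7143·e_1 + 0.8692·e_2 = (-0.0098, -0.4714, 3.1131, 3.5384, 1.2594).

u_3 = (-0.0098, -0.4714, 3.1131, 3.5384, 1.2594)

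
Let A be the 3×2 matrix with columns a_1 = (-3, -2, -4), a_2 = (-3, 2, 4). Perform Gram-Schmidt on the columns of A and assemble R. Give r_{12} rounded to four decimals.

a_1 = (-3, -2, -4); ‖a_1‖ = 5.3852, so e_1 = (-0.5571, -0.3714, -0.7428).
r_{12} = e_1·a_2 = -2.0426.

r_{12} = -2.0426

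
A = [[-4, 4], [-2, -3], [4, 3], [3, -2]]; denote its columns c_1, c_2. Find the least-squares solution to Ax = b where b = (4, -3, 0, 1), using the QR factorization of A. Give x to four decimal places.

c_1 = (-4, -2, 4, 3); ‖c_1‖ = 6.7082, so e_1 = (-0.5963, -0.2981, 0.5963, 0.4472).
e_1·c_2 = (-0.5963)·4 + (-0.2981)·(-3) + 0.5963·3 + 0.4472·(-2) = -0.5963.
u_2 = c_2 + 0.5963·e_1 = (3.6444, -3.1778, 3.3556, -1.7333).
‖u_2‖ = 6.1355, so e_2 = (0.5940, -0.5179, 0.5469, -0.2825).
Qᵀb = (-1.0435, 3.6473).
Back-substitute: x_2 = 3.6473/6.1355 = 0.5945.
x_1 = (-1.0435 + 0.5963·0.5945)/6.7082 = -0.1027.

x = (-0.1027, 0.5945)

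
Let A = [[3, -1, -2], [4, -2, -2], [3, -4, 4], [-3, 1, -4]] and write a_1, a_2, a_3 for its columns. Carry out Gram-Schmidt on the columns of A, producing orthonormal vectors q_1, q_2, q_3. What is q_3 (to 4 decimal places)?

q_3 = (-0.3172, -0.4568, 0.1015, -0.8248)

a_1 = (3, 4, 3, -3); ‖a_1‖ = 6.5574, so q_1 = (0.4575, 0.6100, 0.4575, -0.4575).
q_1·a_2 = 0.4575·(-1) + 0.6100·(-2) + 0.4575·(-4) + (-0.4575)·1 = -3.9650.
u_2 = a_2 + 3.9650·q_1 = (0.8140, 0.4186, -2.1860, -0.8140).
‖u_2‖ = 2.5058, so q_2 = (0.3248, 0.1671, -0.8724, -0.3248).
q_1·a_3 = 0.4575·(-2) + 0.6100·(-2) + 0.4575·4 + (-0.4575)·(-4) = 1.5250; q_2·a_3 = 0.3248·(-2) + 0.1671·(-2) + (-0.8724)·4 + (-0.3248)·(-4) = -3.1740.
u_3 = a_3 − 1.5250·q_1 + 3.1740·q_2 = (-1.6667, -2.4000, 0.5333, -4.3333).
‖u_3‖ = 5.2536, so q_3 = (-0.3172, -0.4568, 0.1015, -0.8248).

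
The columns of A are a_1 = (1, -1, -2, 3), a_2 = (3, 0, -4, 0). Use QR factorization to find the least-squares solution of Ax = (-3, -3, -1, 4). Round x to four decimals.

a_1 = (1, -1, -2, 3); ‖a_1‖ = 3.8730, so e_1 = (0.2582, -0.2582, -0.5164, 0.7746).
e_1·a_2 = 0.2582·3 + (-0.2582)·0 + (-0.5164)·(-4) + 0.7746·0 = 2.8402.
u_2 = a_2 − 2.8402·e_1 = (2.2667, 0.7333, -2.5333, -2.2000).
‖u_2‖ = 4.1150, so e_2 = (0.5508, 0.1782, -0.6156, -0.5346).
Qᵀb = (3.6148, -3.7100).
Back-substitute: x_2 = -3.7100/4.1150 = -0.9016.
x_1 = (3.6148 − 2.8402·(-0.9016))/3.8730 = 1.5945.

x = (1.5945, -0.9016)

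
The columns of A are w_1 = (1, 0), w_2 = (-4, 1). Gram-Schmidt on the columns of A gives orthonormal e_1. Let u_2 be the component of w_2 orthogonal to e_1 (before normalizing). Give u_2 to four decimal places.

u_2 = (0.0000, 1.0000)

w_1 = (1, 0); ‖w_1‖ = 1.0000, so e_1 = (1.0000, 0.0000).
e_1·w_2 = 1.0000·(-4) + 0.0000·1 = -4.0000.
u_2 = w_2 + 4.0000·e_1 = (0.0000, 1.0000).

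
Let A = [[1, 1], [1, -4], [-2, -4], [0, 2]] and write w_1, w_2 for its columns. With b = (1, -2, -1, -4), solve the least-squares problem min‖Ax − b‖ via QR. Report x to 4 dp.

w_1 = (1, 1, -2, 0); ‖w_1‖ = 2.4495, so e_1 = (0.4082, 0.4082, -0.8165, 0.0000).
e_1·w_2 = 0.4082·1 + 0.4082·(-4) + (-0.8165)·(-4) + 0.0000·2 = 2.0412.
u_2 = w_2 − 2.0412·e_1 = (0.1667, -4.8333, -2.3333, 2.0000).
‖u_2‖ = 5.7300, so e_2 = (0.0291, -0.8435, -0.4072, 0.3490).
Qᵀb = (0.4082, 0.7272).
Back-substitute: x_2 = 0.7272/5.7300 = 0.1269.
x_1 = (0.4082 − 2.0412·0.1269)/2.4495 = 0.0609.

x = (0.0609, 0.1269)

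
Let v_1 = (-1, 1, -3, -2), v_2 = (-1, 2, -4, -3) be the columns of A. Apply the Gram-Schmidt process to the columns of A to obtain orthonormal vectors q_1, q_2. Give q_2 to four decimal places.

v_1 = (-1, 1, -3, -2); ‖v_1‖ = 3.8730, so q_1 = (-0.2582, 0.2582, -0.7746, -0.5164).
q_1·v_2 = (-0.2582)·(-1) + 0.2582·2 + (-0.7746)·(-4) + (-0.5164)·(-3) = 5.4222.
u_2 = v_2 − 5.4222·q_1 = (0.4000, 0.6000, 0.2000, -0.2000).
‖u_2‖ = 0.7746, so q_2 = (0.5164, 0.7746, 0.2582, -0.2582).

q_2 = (0.5164, 0.7746, 0.2582, -0.2582)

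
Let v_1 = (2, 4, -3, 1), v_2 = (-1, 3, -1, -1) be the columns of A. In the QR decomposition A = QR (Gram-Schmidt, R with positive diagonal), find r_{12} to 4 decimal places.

e_1 = v_1/‖v_1‖ = (2, 4, -3, 1)/5.4772 = (0.3651, 0.7303, -0.5477, 0.1826).
r_{12} = e_1·v_2 = 2.1909.

r_{12} = 2.1909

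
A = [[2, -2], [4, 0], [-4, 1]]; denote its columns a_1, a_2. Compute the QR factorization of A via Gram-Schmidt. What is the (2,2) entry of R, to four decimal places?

a_1 = (2, 4, -4); ‖a_1‖ = 6.0000, so q_1 = (0.3333, 0.6667, -0.6667).
q_1·a_2 = 0.3333·(-2) + 0.6667·0 + (-0.6667)·1 = -1.3333.
u_2 = a_2 + 1.3333·q_1 = (-1.5556, 0.8889, 0.1111).
r_{22} = ‖u_2‖ = 1.7951.

r_{22} = 1.7951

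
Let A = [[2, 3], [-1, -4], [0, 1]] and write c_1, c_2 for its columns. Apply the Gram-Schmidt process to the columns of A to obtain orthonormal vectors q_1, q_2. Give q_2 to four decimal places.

q_2 = (-0.4082, -0.8165, 0.4082)

c_1 = (2, -1, 0); ‖c_1‖ = 2.2361, so q_1 = (0.8944, -0.4472, 0.0000).
q_1·c_2 = 0.8944·3 + (-0.4472)·(-4) + 0.0000·1 = 4.4721.
u_2 = c_2 − 4.4721·q_1 = (-1.0000, -2.0000, 1.0000).
‖u_2‖ = 2.4495, so q_2 = (-0.4082, -0.8165, 0.4082).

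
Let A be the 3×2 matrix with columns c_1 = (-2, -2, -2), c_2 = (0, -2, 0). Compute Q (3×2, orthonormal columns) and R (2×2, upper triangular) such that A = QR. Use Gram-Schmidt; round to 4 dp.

e_1 = c_1/‖c_1‖ = (-2, -2, -2)/3.4641 = (-0.5774, -0.5774, -0.5774).
r_{12} = e_1·c_2 = 1.1547.
u_2 = c_2 − 1.1547·e_1 = (0.6667, -1.3333, 0.6667).
‖u_2‖ = 1.6330, so e_2 = (0.4082, -0.8165, 0.4082).

Q = [[-0.5774, 0.4082], [-0.5774, -0.8165], [-0.5774, 0.4082]], R = [[3.4641, 1.1547], [0.0000, 1.6330]]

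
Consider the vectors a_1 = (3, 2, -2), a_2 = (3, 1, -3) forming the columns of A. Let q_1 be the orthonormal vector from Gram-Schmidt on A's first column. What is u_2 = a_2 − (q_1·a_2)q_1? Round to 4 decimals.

q_1 = a_1/‖a_1‖ = (3, 2, -2)/4.1231 = (0.7276, 0.4851, -0.4851).
r_{12} = q_1·a_2 = 4.1231.
u_2 = a_2 − 4.1231·q_1 = (0.0000, -1.0000, -1.0000).

u_2 = (0.0000, -1.0000, -1.0000)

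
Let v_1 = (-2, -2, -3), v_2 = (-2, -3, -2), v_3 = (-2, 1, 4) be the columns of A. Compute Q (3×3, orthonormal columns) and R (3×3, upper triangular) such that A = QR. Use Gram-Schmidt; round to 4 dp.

v_1 = (-2, -2, -3); ‖v_1‖ = 4.1231, so q_1 = (-0.4851, -0.4851, -0.7276).
q_1·v_2 = (-0.4851)·(-2) + (-0.4851)·(-3) + (-0.7276)·(-2) = 3.8806.
u_2 = v_2 − 3.8806·q_1 = (-0.1176, -1.1176, 0.8235).
‖u_2‖ = 1.3933, so q_2 = (-0.0844, -0.8022, 0.5911).
q_1·v_3 = (-0.4851)·(-2) + (-0.4851)·1 + (-0.7276)·4 = -2.4254; q_2·v_3 = (-0.0844)·(-2) + (-0.8022)·1 + 0.5911·4 = 1.7310.
u_3 = v_3 + 2.4254·q_1 − 1.7310·q_2 = (-3.0303, 1.2121, 1.2121).
‖u_3‖ = 3.4816, so q_3 = (-0.8704, 0.3482, 0.3482).

Q = [[-0.4851, -0.0844, -0.8704], [-0.4851, -0.8022, 0.3482], [-0.7276, 0.5911, 0.3482]], R = [[4.1231, 3.8806, -2.4254], [0.0000, 1.3933, 1.7310], [0.0000, 0.0000, 3.4816]]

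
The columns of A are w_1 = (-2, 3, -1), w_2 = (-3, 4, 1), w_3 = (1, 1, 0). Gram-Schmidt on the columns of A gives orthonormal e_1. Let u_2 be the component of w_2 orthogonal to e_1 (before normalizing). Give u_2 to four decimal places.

w_1 = (-2, 3, -1); ‖w_1‖ = 3.7417, so e_1 = (-0.5345, 0.8018, -0.2673).
e_1·w_2 = (-0.5345)·(-3) + 0.8018·4 + (-0.2673)·1 = 4.5434.
u_2 = w_2 − 4.5434·e_1 = (-0.5714, 0.3571, 2.2143).

u_2 = (-0.5714, 0.3571, 2.2143)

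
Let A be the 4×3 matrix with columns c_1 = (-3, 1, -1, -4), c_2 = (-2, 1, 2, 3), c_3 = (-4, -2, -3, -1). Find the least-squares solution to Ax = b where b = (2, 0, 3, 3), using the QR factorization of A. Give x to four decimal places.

c_1 = (-3, 1, -1, -4); ‖c_1‖ = 5.1962, so e_1 = (-0.5774, 0.1925, -0.1925, -0.7698).
e_1·c_2 = (-0.5774)·(-2) + 0.1925·1 + (-0.1925)·2 + (-0.7698)·3 = -1.3472.
u_2 = c_2 + 1.3472·e_1 = (-2.7778, 1.2593, 1.7407, 1.9630).
‖u_2‖ = 4.0231, so e_2 = (-0.6905, 0.3130, 0.4327, 0.4879).
e_1·c_3 = (-0.5774)·(-4) + 0.1925·(-2) + (-0.1925)·(-3) + (-0.7698)·(-1) = 3.2717; e_2·c_3 = (-0.6905)·(-4) + 0.3130·(-2) + 0.4327·(-3) + 0.4879·(-1) = 0.3498.
u_3 = c_3 − 3.2717·e_1 − 0.3498·e_2 = (-1.8696, -2.7391, -2.5217, 1.3478).
‖u_3‖ = 4.3788, so e_3 = (-0.4270, -0.6255, -0.5759, 0.3078).
Qᵀb = (-4.0415, 1.3809, -1.6582).
Back-substitute: x_3 = -1.6582/4.3788 = -0.3787.
x_2 = (1.3809 − 0.3498·(-0.3787))/4.0231 = 0.3762.
x_1 = (-4.0415 + 1.3472·0.3762 − 3.2717·(-0.3787))/5.1962 = -0.4418.

x = (-0.4418, 0.3762, -0.3787)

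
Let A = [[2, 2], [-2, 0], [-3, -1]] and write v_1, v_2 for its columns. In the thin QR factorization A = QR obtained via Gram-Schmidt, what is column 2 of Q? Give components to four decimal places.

v_1 = (2, -2, -3); ‖v_1‖ = 4.1231, so e_1 = (0.4851, -0.4851, -0.7276).
e_1·v_2 = 0.4851·2 + (-0.4851)·0 + (-0.7276)·(-1) = 1.6977.
u_2 = v_2 − 1.6977·e_1 = (1.1765, 0.8235, 0.2353).
‖u_2‖ = 1.4552, so e_2 = (0.8085, 0.5659, 0.1617).

e_2 = (0.8085, 0.5659, 0.1617)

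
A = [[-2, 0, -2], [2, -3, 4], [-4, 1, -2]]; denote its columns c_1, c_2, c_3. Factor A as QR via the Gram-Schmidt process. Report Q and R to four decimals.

Q = [[-0.4082, -0.3450, -0.8452], [0.4082, -0.8971, 0.1690], [-0.8165, -0.2760, 0.5071]], R = [[4.8990, -2.0412, 4.0825], [0.0000, 2.4152, -2.3462], [0.0000, 0.0000, 1.3522]]

q_1 = c_1/‖c_1‖ = (-2, 2, -4)/4.8990 = (-0.4082, 0.4082, -0.8165).
r_{12} = q_1·c_2 = -2.0412.
u_2 = c_2 + 2.0412·q_1 = (-0.8333, -2.1667, -0.6667).
‖u_2‖ = 2.4152, so q_2 = (-0.3450, -0.8971, -0.2760).
r_{13} = q_1·c_3 = 4.0825; r_{23} = q_2·c_3 = -2.3462.
u_3 = c_3 − 4.0825·q_1 + 2.3462·q_2 = (-1.1429, 0.2286, 0.6857).
‖u_3‖ = 1.3522, so q_3 = (-0.8452, 0.1690, 0.5071).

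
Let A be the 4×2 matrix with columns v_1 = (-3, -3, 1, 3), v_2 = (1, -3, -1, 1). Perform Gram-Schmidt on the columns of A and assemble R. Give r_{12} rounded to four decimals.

r_{12} = 1.5119

v_1 = (-3, -3, 1, 3); ‖v_1‖ = 5.2915, so q_1 = (-0.5669, -0.5669, 0.1890, 0.5669).
r_{12} = q_1·v_2 = 1.5119.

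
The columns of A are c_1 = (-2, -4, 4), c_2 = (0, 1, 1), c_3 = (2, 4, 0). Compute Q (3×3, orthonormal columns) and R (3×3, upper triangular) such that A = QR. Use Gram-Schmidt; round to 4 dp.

Q = [[-0.3333, 0.0000, 0.9428], [-0.6667, 0.7071, -0.2357], [0.6667, 0.7071, 0.2357]], R = [[6.0000, 0.0000, -3.3333], [0.0000, 1.4142, 2.8284], [0.0000, 0.0000, 0.9428]]

c_1 = (-2, -4, 4); ‖c_1‖ = 6.0000, so e_1 = (-0.3333, -0.6667, 0.6667).
e_1·c_2 = (-0.3333)·0 + (-0.6667)·1 + 0.6667·1 = 0.0000.
u_2 = c_2 + 0.0000·e_1 = (0.0000, 1.0000, 1.0000).
‖u_2‖ = 1.4142, so e_2 = (0.0000, 0.7071, 0.7071).
e_1·c_3 = (-0.3333)·2 + (-0.6667)·4 + 0.6667·0 = -3.3333; e_2·c_3 = 0.0000·2 + 0.7071·4 + 0.7071·0 = 2.8284.
u_3 = c_3 + 3.3333·e_1 − 2.8284·e_2 = (0.8889, -0.2222, 0.2222).
‖u_3‖ = 0.9428, so e_3 = (0.9428, -0.2357, 0.2357).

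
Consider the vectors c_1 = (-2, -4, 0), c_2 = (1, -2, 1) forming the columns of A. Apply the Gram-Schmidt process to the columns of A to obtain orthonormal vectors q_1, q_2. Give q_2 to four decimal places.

c_1 = (-2, -4, 0); ‖c_1‖ = 4.4721, so q_1 = (-0.4472, -0.8944, 0.0000).
q_1·c_2 = (-0.4472)·1 + (-0.8944)·(-2) + 0.0000·1 = 1.3416.
u_2 = c_2 − 1.3416·q_1 = (1.6000, -0.8000, 1.0000).
‖u_2‖ = 2.0494, so q_2 = (0.7807, -0.3904, 0.4880).

q_2 = (0.7807, -0.3904, 0.4880)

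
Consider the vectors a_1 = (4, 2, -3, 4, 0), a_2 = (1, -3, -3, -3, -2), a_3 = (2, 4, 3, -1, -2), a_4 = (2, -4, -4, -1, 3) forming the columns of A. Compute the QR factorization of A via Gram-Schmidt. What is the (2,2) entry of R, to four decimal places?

r_{22} = 5.6075

a_1 = (4, 2, -3, 4, 0); ‖a_1‖ = 6.7082, so q_1 = (0.5963, 0.2981, -0.4472, 0.5963, 0.0000).
q_1·a_2 = 0.5963·1 + 0.2981·(-3) + (-0.4472)·(-3) + 0.5963·(-3) + 0.0000·(-2) = -0.7454.
u_2 = a_2 + 0.7454·q_1 = (1.4444, -2.7778, -3.3333, -2.5556, -2.0000).
r_{22} = ‖u_2‖ = 5.6075.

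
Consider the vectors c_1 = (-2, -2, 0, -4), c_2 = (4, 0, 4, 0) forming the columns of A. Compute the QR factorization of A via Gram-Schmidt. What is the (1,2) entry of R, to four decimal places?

r_{12} = -1.6330

c_1 = (-2, -2, 0, -4); ‖c_1‖ = 4.8990, so q_1 = (-0.4082, -0.4082, 0.0000, -0.8165).
r_{12} = q_1·c_2 = -1.6330.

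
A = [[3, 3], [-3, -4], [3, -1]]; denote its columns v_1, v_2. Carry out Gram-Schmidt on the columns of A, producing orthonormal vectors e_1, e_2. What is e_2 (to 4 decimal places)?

e_1 = v_1/‖v_1‖ = (3, -3, 3)/5.1962 = (0.5774, -0.5774, 0.5774).
r_{12} = e_1·v_2 = 3.4641.
u_2 = v_2 − 3.4641·e_1 = (1.0000, -2.0000, -3.0000).
‖u_2‖ = 3.7417, so e_2 = (0.2673, -0.5345, -0.8018).

e_2 = (0.2673, -0.5345, -0.8018)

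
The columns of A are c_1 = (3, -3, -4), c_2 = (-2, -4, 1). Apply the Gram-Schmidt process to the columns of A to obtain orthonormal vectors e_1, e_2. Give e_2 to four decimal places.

e_2 = (-0.4763, -0.8367, 0.2703)

c_1 = (3, -3, -4); ‖c_1‖ = 5.8310, so e_1 = (0.5145, -0.5145, -0.6860).
e_1·c_2 = 0.5145·(-2) + (-0.5145)·(-4) + (-0.6860)·1 = 0.3430.
u_2 = c_2 − 0.3430·e_1 = (-2.1765, -3.8235, 1.2353).
‖u_2‖ = 4.5697, so e_2 = (-0.4763, -0.8367, 0.2703).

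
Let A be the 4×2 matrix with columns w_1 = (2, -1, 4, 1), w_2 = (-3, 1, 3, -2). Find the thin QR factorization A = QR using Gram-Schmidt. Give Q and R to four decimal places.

Q = [[0.4264, -0.6886], [-0.2132, 0.2391], [0.8528, 0.5164], [0.2132, -0.4495]], R = [[4.6904, 0.6396], [0.0000, 4.7530]]

w_1 = (2, -1, 4, 1); ‖w_1‖ = 4.6904, so e_1 = (0.4264, -0.2132, 0.8528, 0.2132).
e_1·w_2 = 0.4264·(-3) + (-0.2132)·1 + 0.8528·3 + 0.2132·(-2) = 0.6396.
u_2 = w_2 − 0.6396·e_1 = (-3.2727, 1.1364, 2.4545, -2.1364).
‖u_2‖ = 4.7530, so e_2 = (-0.6886, 0.2391, 0.5164, -0.4495).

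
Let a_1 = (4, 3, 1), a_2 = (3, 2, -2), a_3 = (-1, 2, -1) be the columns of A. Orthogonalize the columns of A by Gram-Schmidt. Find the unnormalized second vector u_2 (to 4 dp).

q_1 = a_1/‖a_1‖ = (4, 3, 1)/5.0990 = (0.7845, 0.5883, 0.1961).
r_{12} = q_1·a_2 = 3.1379.
u_2 = a_2 − 3.1379·q_1 = (0.5385, 0.1538, -2.6154).

u_2 = (0.5385, 0.1538, -2.6154)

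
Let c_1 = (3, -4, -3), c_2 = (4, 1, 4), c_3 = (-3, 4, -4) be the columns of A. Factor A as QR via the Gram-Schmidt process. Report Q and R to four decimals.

c_1 = (3, -4, -3); ‖c_1‖ = 5.8310, so q_1 = (0.5145, -0.6860, -0.5145).
q_1·c_2 = 0.5145·4 + (-0.6860)·1 + (-0.5145)·4 = -0.6860.
u_2 = c_2 + 0.6860·q_1 = (4.3529, 0.5294, 3.6471).
‖u_2‖ = 5.7035, so q_2 = (0.7632, 0.0928, 0.6394).
q_1·c_3 = 0.5145·(-3) + (-0.6860)·4 + (-0.5145)·(-4) = -2.2295; q_2·c_3 = 0.7632·(-3) + 0.0928·4 + 0.6394·(-4) = -4.4761.
u_3 = c_3 + 2.2295·q_1 + 4.4761·q_2 = (1.5633, 2.8861, -2.2848).
‖u_3‖ = 3.9992, so q_3 = (0.3909, 0.7217, -0.5713).

Q = [[0.5145, 0.7632, 0.3909], [-0.6860, 0.0928, 0.7217], [-0.5145, 0.6394, -0.5713]], R = [[5.8310, -0.6860, -2.2295], [0.0000, 5.7035, -4.4761], [0.0000, 0.0000, 3.9992]]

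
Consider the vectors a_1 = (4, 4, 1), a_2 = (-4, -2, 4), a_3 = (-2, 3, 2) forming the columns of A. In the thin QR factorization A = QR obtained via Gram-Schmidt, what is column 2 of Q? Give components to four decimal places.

e_2 = (-0.3225, 0.0868, 0.9426)

a_1 = (4, 4, 1); ‖a_1‖ = 5.7446, so e_1 = (0.6963, 0.6963, 0.1741).
e_1·a_2 = 0.6963·(-4) + 0.6963·(-2) + 0.1741·4 = -3.4816.
u_2 = a_2 + 3.4816·e_1 = (-1.5758, 0.4242, 4.6061).
‖u_2‖ = 4.8866, so e_2 = (-0.3225, 0.0868, 0.9426).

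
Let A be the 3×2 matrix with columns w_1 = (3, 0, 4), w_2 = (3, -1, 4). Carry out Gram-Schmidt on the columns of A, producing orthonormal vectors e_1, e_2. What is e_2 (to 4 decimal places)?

e_2 = (0.0000, -1.0000, 0.0000)

w_1 = (3, 0, 4); ‖w_1‖ = 5.0000, so e_1 = (0.6000, 0.0000, 0.8000).
e_1·w_2 = 0.6000·3 + 0.0000·(-1) + 0.8000·4 = 5.0000.
u_2 = w_2 − 5.0000·e_1 = (0.0000, -1.0000, 0.0000).
‖u_2‖ = 1.0000, so e_2 = (0.0000, -1.0000, 0.0000).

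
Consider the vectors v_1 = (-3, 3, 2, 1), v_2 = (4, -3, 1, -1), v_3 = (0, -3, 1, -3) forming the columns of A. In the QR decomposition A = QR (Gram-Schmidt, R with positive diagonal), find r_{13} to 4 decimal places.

r_{13} = -2.0851

v_1 = (-3, 3, 2, 1); ‖v_1‖ = 4.7958, so q_1 = (-0.6255, 0.6255, 0.4170, 0.2085).
r_{13} = q_1·v_3 = -2.0851.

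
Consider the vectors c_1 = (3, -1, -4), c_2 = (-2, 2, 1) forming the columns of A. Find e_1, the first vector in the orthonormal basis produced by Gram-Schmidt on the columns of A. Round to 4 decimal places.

e_1 = (0.5883, -0.1961, -0.7845)

c_1 = (3, -1, -4); ‖c_1‖ = 5.0990, so e_1 = (0.5883, -0.1961, -0.7845).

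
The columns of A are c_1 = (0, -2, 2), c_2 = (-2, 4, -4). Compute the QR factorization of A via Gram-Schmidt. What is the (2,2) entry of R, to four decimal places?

c_1 = (0, -2, 2); ‖c_1‖ = 2.8284, so e_1 = (0.0000, -0.7071, 0.7071).
e_1·c_2 = 0.0000·(-2) + (-0.7071)·4 + 0.7071·(-4) = -5.6569.
u_2 = c_2 + 5.6569·e_1 = (-2.0000, 0.0000, 0.0000).
r_{22} = ‖u_2‖ = 2.0000.

r_{22} = 2.0000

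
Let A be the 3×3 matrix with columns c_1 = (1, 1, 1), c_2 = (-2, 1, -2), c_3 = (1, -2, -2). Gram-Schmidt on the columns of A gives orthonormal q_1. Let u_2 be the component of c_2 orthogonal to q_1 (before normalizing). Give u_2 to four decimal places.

c_1 = (1, 1, 1); ‖c_1‖ = 1.7321, so q_1 = (0.5774, 0.5774, 0.5774).
q_1·c_2 = 0.5774·(-2) + 0.5774·1 + 0.5774·(-2) = -1.7321.
u_2 = c_2 + 1.7321·q_1 = (-1.0000, 2.0000, -1.0000).

u_2 = (-1.0000, 2.0000, -1.0000)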